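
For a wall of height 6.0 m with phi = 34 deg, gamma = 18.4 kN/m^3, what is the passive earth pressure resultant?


Result: 1171.5 kN/m

Derivation:
Compute passive earth pressure coefficient:
Kp = tan^2(45 + phi/2) = tan^2(62.0) = 3.537132
Compute passive force:
Pp = 0.5 * Kp * gamma * H^2
Pp = 0.5 * 3.537132 * 18.4 * 6.0^2
Pp = 1171.5 kN/m


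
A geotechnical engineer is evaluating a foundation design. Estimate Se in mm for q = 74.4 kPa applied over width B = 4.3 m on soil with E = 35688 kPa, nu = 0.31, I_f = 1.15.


Using Se = q * B * (1 - nu^2) * I_f / E
1 - nu^2 = 1 - 0.31^2 = 0.9039
Se = 74.4 * 4.3 * 0.9039 * 1.15 / 35688
Se = 0.009318 m
Convert to mm: Se = 0.009318 * 1000 = 9.318 mm


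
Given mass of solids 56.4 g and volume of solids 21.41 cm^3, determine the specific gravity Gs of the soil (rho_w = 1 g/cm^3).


Result: 2.634

Derivation:
Using Gs = m_s / (V_s * rho_w)
Since rho_w = 1 g/cm^3:
Gs = 56.4 / 21.41
Gs = 2.634


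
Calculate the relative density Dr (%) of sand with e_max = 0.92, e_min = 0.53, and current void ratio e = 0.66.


Using Dr = (e_max - e) / (e_max - e_min) * 100
e_max - e = 0.92 - 0.66 = 0.26
e_max - e_min = 0.92 - 0.53 = 0.39
Dr = 0.26 / 0.39 * 100
Dr = 66.67 %


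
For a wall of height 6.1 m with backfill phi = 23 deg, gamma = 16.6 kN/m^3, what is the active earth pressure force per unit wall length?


Compute active earth pressure coefficient:
Ka = tan^2(45 - phi/2) = tan^2(33.5) = 0.438092
Compute active force:
Pa = 0.5 * Ka * gamma * H^2
Pa = 0.5 * 0.438092 * 16.6 * 6.1^2
Pa = 135.3 kN/m


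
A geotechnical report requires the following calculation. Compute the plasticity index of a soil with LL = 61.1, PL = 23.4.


Result: 37.7

Derivation:
Using PI = LL - PL
PI = 61.1 - 23.4
PI = 37.7


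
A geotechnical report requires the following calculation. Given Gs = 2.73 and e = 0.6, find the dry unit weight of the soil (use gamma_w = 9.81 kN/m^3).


Using gamma_d = Gs * gamma_w / (1 + e)
gamma_d = 2.73 * 9.81 / (1 + 0.6)
gamma_d = 2.73 * 9.81 / 1.6
gamma_d = 16.738 kN/m^3


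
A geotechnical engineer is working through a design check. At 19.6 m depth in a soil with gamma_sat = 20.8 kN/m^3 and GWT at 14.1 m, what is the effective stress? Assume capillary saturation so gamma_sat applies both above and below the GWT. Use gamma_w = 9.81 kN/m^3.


Total stress = gamma_sat * depth
sigma = 20.8 * 19.6 = 407.68 kPa
Pore water pressure u = gamma_w * (depth - d_wt)
u = 9.81 * (19.6 - 14.1) = 53.955 kPa
Effective stress = sigma - u
sigma' = 407.68 - 53.955 = 353.73 kPa


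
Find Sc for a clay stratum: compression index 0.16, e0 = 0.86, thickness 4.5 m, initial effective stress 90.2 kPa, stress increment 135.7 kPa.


Using Sc = Cc * H / (1 + e0) * log10((sigma0 + delta_sigma) / sigma0)
Stress ratio = (90.2 + 135.7) / 90.2 = 2.50443
log10(2.50443) = 0.39871
Cc * H / (1 + e0) = 0.16 * 4.5 / (1 + 0.86) = 0.387097
Sc = 0.387097 * 0.39871
Sc = 0.1543 m


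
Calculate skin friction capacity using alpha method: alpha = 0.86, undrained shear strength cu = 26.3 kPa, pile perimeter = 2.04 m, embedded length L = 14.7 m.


Using Qs = alpha * cu * perimeter * L
Qs = 0.86 * 26.3 * 2.04 * 14.7
Qs = 678.27 kN


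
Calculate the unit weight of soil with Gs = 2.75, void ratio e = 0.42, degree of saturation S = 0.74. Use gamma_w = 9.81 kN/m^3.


Result: 21.145 kN/m^3

Derivation:
Using gamma = gamma_w * (Gs + S*e) / (1 + e)
Numerator: Gs + S*e = 2.75 + 0.74*0.42 = 3.0608
Denominator: 1 + e = 1 + 0.42 = 1.42
gamma = 9.81 * 3.0608 / 1.42
gamma = 21.145 kN/m^3


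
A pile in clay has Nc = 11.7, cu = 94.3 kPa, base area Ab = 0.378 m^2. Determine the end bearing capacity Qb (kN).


Using Qb = Nc * cu * Ab
Qb = 11.7 * 94.3 * 0.378
Qb = 417.05 kN


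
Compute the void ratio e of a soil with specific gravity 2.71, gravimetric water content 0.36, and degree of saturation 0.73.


Using the relation e = Gs * w / S
e = 2.71 * 0.36 / 0.73
e = 1.3364


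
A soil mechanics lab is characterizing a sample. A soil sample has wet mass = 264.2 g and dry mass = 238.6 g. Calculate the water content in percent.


Using w = (m_wet - m_dry) / m_dry * 100
m_wet - m_dry = 264.2 - 238.6 = 25.6 g
w = 25.6 / 238.6 * 100
w = 10.73 %


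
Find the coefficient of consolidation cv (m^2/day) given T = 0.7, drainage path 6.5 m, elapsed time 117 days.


Using cv = T * H_dr^2 / t
H_dr^2 = 6.5^2 = 42.25
cv = 0.7 * 42.25 / 117
cv = 0.25278 m^2/day


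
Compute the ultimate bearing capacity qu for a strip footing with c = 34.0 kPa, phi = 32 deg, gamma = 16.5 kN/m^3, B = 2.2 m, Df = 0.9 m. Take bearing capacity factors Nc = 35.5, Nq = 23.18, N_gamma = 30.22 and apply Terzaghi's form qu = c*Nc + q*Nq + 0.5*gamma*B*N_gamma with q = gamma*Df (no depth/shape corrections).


Result: 2099.72 kPa

Derivation:
Compute qu = c*Nc + gamma*Df*Nq + 0.5*gamma*B*N_gamma
Term 1: 34.0 * 35.5 = 1207.0
Term 2: 16.5 * 0.9 * 23.18 = 344.223
Term 3: 0.5 * 16.5 * 2.2 * 30.22 = 548.493
qu = 1207.0 + 344.223 + 548.493
qu = 2099.72 kPa


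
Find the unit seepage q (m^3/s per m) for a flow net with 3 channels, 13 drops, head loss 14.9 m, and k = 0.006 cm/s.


Convert k to m/s for unit consistency with H:
k = 0.006 cm/s = 0.006 / 100 m/s = 6e-05 m/s
Using q = k * H * Nf / Nd
Nf / Nd = 3 / 13 = 0.2308
q = 6e-05 * 14.9 * 0.2308
q = 0.0002063 m^3/s per m


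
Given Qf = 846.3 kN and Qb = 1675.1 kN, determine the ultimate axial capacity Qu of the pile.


Result: 2521.4 kN

Derivation:
Using Qu = Qf + Qb
Qu = 846.3 + 1675.1
Qu = 2521.4 kN


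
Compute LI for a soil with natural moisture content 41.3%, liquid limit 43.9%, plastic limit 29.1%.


Result: 0.824

Derivation:
First compute the plasticity index:
PI = LL - PL = 43.9 - 29.1 = 14.8
Then compute the liquidity index:
LI = (w - PL) / PI
LI = (41.3 - 29.1) / 14.8
LI = 0.824


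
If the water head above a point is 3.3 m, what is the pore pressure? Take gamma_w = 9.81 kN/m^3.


Using u = gamma_w * h_w
u = 9.81 * 3.3
u = 32.37 kPa


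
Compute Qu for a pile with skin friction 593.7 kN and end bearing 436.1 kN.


Using Qu = Qf + Qb
Qu = 593.7 + 436.1
Qu = 1029.8 kN


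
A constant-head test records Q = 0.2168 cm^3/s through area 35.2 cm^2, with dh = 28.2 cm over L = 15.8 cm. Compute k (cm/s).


Compute hydraulic gradient:
i = dh / L = 28.2 / 15.8 = 1.78481
Then apply Darcy's law:
k = Q / (A * i)
k = 0.2168 / (35.2 * 1.78481)
k = 0.2168 / 62.8253
k = 0.003451 cm/s


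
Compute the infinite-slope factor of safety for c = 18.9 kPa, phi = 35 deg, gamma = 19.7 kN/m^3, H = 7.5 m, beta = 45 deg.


Result: 0.956

Derivation:
Using Fs = c / (gamma*H*sin(beta)*cos(beta)) + tan(phi)/tan(beta)
Cohesion contribution = 18.9 / (19.7*7.5*sin(45)*cos(45))
Cohesion contribution = 0.255838
Friction contribution = tan(35)/tan(45) = 0.700208
Fs = 0.255838 + 0.700208
Fs = 0.956


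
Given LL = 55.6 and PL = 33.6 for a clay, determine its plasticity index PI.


Using PI = LL - PL
PI = 55.6 - 33.6
PI = 22.0


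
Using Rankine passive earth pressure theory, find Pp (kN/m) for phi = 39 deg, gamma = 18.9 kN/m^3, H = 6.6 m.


Result: 1809.37 kN/m

Derivation:
Compute passive earth pressure coefficient:
Kp = tan^2(45 + phi/2) = tan^2(64.5) = 4.395495
Compute passive force:
Pp = 0.5 * Kp * gamma * H^2
Pp = 0.5 * 4.395495 * 18.9 * 6.6^2
Pp = 1809.37 kN/m


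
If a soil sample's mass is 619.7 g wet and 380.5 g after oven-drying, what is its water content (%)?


Using w = (m_wet - m_dry) / m_dry * 100
m_wet - m_dry = 619.7 - 380.5 = 239.2 g
w = 239.2 / 380.5 * 100
w = 62.86 %


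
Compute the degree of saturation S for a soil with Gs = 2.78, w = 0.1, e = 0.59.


Result: 0.4712

Derivation:
Using S = Gs * w / e
S = 2.78 * 0.1 / 0.59
S = 0.4712


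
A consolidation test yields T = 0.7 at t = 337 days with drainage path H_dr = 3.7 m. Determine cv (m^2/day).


Using cv = T * H_dr^2 / t
H_dr^2 = 3.7^2 = 13.69
cv = 0.7 * 13.69 / 337
cv = 0.02844 m^2/day


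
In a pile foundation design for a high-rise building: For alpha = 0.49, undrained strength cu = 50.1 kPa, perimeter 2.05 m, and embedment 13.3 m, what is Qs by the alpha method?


Using Qs = alpha * cu * perimeter * L
Qs = 0.49 * 50.1 * 2.05 * 13.3
Qs = 669.33 kN


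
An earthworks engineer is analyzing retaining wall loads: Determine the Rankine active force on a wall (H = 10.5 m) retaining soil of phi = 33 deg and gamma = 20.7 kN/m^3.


Result: 336.39 kN/m

Derivation:
Compute active earth pressure coefficient:
Ka = tan^2(45 - phi/2) = tan^2(28.5) = 0.294801
Compute active force:
Pa = 0.5 * Ka * gamma * H^2
Pa = 0.5 * 0.294801 * 20.7 * 10.5^2
Pa = 336.39 kN/m


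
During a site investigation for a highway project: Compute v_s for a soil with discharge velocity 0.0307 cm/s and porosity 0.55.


Result: 0.05582 cm/s

Derivation:
Using v_s = v_d / n
v_s = 0.0307 / 0.55
v_s = 0.05582 cm/s


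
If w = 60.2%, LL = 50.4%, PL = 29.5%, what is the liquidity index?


First compute the plasticity index:
PI = LL - PL = 50.4 - 29.5 = 20.9
Then compute the liquidity index:
LI = (w - PL) / PI
LI = (60.2 - 29.5) / 20.9
LI = 1.469


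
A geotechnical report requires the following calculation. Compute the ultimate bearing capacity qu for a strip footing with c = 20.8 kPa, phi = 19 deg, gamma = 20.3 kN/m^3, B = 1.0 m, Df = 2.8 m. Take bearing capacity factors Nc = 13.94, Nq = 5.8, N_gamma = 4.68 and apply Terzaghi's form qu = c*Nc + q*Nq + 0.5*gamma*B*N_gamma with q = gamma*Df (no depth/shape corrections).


Compute qu = c*Nc + gamma*Df*Nq + 0.5*gamma*B*N_gamma
Term 1: 20.8 * 13.94 = 289.952
Term 2: 20.3 * 2.8 * 5.8 = 329.672
Term 3: 0.5 * 20.3 * 1.0 * 4.68 = 47.502
qu = 289.952 + 329.672 + 47.502
qu = 667.13 kPa


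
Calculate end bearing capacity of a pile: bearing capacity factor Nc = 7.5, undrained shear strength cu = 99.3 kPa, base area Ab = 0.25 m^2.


Using Qb = Nc * cu * Ab
Qb = 7.5 * 99.3 * 0.25
Qb = 186.19 kN


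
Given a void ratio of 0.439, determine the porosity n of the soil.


Result: 0.3051

Derivation:
Using the relation n = e / (1 + e)
n = 0.439 / (1 + 0.439)
n = 0.439 / 1.439
n = 0.3051


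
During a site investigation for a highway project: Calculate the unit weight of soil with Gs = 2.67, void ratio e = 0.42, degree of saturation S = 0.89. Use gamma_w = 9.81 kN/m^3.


Using gamma = gamma_w * (Gs + S*e) / (1 + e)
Numerator: Gs + S*e = 2.67 + 0.89*0.42 = 3.0438
Denominator: 1 + e = 1 + 0.42 = 1.42
gamma = 9.81 * 3.0438 / 1.42
gamma = 21.028 kN/m^3


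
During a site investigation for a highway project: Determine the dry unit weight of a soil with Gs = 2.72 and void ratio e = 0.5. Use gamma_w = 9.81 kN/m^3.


Result: 17.789 kN/m^3

Derivation:
Using gamma_d = Gs * gamma_w / (1 + e)
gamma_d = 2.72 * 9.81 / (1 + 0.5)
gamma_d = 2.72 * 9.81 / 1.5
gamma_d = 17.789 kN/m^3


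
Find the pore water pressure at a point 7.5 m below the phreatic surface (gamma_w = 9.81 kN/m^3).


Using u = gamma_w * h_w
u = 9.81 * 7.5
u = 73.58 kPa


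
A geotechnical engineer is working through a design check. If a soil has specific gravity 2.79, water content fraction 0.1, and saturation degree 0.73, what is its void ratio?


Using the relation e = Gs * w / S
e = 2.79 * 0.1 / 0.73
e = 0.3822


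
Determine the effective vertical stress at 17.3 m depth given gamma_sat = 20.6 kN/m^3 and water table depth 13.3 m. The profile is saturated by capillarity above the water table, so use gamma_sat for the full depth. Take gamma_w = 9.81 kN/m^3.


Total stress = gamma_sat * depth
sigma = 20.6 * 17.3 = 356.38 kPa
Pore water pressure u = gamma_w * (depth - d_wt)
u = 9.81 * (17.3 - 13.3) = 39.24 kPa
Effective stress = sigma - u
sigma' = 356.38 - 39.24 = 317.14 kPa


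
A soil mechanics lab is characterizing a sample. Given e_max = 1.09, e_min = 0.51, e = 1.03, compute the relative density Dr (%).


Result: 10.34 %

Derivation:
Using Dr = (e_max - e) / (e_max - e_min) * 100
e_max - e = 1.09 - 1.03 = 0.06
e_max - e_min = 1.09 - 0.51 = 0.58
Dr = 0.06 / 0.58 * 100
Dr = 10.34 %


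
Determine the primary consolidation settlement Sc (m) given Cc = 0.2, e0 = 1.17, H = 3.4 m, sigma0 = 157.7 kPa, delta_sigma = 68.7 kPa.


Using Sc = Cc * H / (1 + e0) * log10((sigma0 + delta_sigma) / sigma0)
Stress ratio = (157.7 + 68.7) / 157.7 = 1.43564
log10(1.43564) = 0.157045
Cc * H / (1 + e0) = 0.2 * 3.4 / (1 + 1.17) = 0.313364
Sc = 0.313364 * 0.157045
Sc = 0.0492 m


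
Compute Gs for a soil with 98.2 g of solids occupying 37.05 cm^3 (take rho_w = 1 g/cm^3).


Using Gs = m_s / (V_s * rho_w)
Since rho_w = 1 g/cm^3:
Gs = 98.2 / 37.05
Gs = 2.65


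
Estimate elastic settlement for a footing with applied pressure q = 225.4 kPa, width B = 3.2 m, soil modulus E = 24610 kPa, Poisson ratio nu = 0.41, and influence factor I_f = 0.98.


Result: 23.894 mm

Derivation:
Using Se = q * B * (1 - nu^2) * I_f / E
1 - nu^2 = 1 - 0.41^2 = 0.8319
Se = 225.4 * 3.2 * 0.8319 * 0.98 / 24610
Se = 0.023894 m
Convert to mm: Se = 0.023894 * 1000 = 23.894 mm


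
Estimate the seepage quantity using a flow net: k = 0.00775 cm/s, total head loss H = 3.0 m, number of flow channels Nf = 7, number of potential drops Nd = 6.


Convert k to m/s for unit consistency with H:
k = 0.00775 cm/s = 0.00775 / 100 m/s = 7.75e-05 m/s
Using q = k * H * Nf / Nd
Nf / Nd = 7 / 6 = 1.1667
q = 7.75e-05 * 3.0 * 1.1667
q = 0.0002713 m^3/s per m


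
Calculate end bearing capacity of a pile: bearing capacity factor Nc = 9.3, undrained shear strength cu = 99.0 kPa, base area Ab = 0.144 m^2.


Using Qb = Nc * cu * Ab
Qb = 9.3 * 99.0 * 0.144
Qb = 132.58 kN


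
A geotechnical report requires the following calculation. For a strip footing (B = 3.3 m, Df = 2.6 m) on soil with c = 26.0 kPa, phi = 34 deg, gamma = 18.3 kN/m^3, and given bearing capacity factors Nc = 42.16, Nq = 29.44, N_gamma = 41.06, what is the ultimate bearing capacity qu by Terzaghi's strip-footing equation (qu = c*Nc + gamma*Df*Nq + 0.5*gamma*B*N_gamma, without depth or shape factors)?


Result: 3736.72 kPa

Derivation:
Compute qu = c*Nc + gamma*Df*Nq + 0.5*gamma*B*N_gamma
Term 1: 26.0 * 42.16 = 1096.16
Term 2: 18.3 * 2.6 * 29.44 = 1400.7552
Term 3: 0.5 * 18.3 * 3.3 * 41.06 = 1239.8067
qu = 1096.16 + 1400.7552 + 1239.8067
qu = 3736.72 kPa


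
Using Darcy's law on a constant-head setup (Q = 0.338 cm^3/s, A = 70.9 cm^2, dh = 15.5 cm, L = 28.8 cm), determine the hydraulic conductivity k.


Compute hydraulic gradient:
i = dh / L = 15.5 / 28.8 = 0.538194
Then apply Darcy's law:
k = Q / (A * i)
k = 0.338 / (70.9 * 0.538194)
k = 0.338 / 38.158
k = 0.008858 cm/s


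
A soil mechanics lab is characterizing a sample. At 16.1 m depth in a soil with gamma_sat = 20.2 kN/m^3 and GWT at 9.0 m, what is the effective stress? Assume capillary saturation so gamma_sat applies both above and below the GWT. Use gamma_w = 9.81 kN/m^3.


Total stress = gamma_sat * depth
sigma = 20.2 * 16.1 = 325.22 kPa
Pore water pressure u = gamma_w * (depth - d_wt)
u = 9.81 * (16.1 - 9.0) = 69.651 kPa
Effective stress = sigma - u
sigma' = 325.22 - 69.651 = 255.57 kPa


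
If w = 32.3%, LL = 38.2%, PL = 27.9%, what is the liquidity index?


Result: 0.427

Derivation:
First compute the plasticity index:
PI = LL - PL = 38.2 - 27.9 = 10.3
Then compute the liquidity index:
LI = (w - PL) / PI
LI = (32.3 - 27.9) / 10.3
LI = 0.427


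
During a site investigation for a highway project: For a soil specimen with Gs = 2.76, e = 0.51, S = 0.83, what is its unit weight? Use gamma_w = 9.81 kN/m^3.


Using gamma = gamma_w * (Gs + S*e) / (1 + e)
Numerator: Gs + S*e = 2.76 + 0.83*0.51 = 3.1833
Denominator: 1 + e = 1 + 0.51 = 1.51
gamma = 9.81 * 3.1833 / 1.51
gamma = 20.681 kN/m^3


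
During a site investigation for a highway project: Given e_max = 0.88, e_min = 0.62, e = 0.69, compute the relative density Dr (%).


Using Dr = (e_max - e) / (e_max - e_min) * 100
e_max - e = 0.88 - 0.69 = 0.19
e_max - e_min = 0.88 - 0.62 = 0.26
Dr = 0.19 / 0.26 * 100
Dr = 73.08 %


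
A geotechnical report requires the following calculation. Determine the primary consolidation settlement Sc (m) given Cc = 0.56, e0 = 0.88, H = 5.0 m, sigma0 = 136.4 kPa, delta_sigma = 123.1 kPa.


Using Sc = Cc * H / (1 + e0) * log10((sigma0 + delta_sigma) / sigma0)
Stress ratio = (136.4 + 123.1) / 136.4 = 1.90249
log10(1.90249) = 0.279323
Cc * H / (1 + e0) = 0.56 * 5.0 / (1 + 0.88) = 1.48936
Sc = 1.48936 * 0.279323
Sc = 0.416 m


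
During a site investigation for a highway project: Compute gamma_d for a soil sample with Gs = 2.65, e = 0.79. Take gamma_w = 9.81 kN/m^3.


Using gamma_d = Gs * gamma_w / (1 + e)
gamma_d = 2.65 * 9.81 / (1 + 0.79)
gamma_d = 2.65 * 9.81 / 1.79
gamma_d = 14.523 kN/m^3


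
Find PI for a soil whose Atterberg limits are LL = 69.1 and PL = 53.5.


Using PI = LL - PL
PI = 69.1 - 53.5
PI = 15.6


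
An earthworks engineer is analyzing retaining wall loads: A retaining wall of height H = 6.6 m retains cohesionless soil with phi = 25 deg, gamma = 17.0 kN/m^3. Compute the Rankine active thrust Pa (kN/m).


Compute active earth pressure coefficient:
Ka = tan^2(45 - phi/2) = tan^2(32.5) = 0.405859
Compute active force:
Pa = 0.5 * Ka * gamma * H^2
Pa = 0.5 * 0.405859 * 17.0 * 6.6^2
Pa = 150.27 kN/m


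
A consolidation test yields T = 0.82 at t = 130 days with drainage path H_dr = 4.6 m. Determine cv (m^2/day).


Using cv = T * H_dr^2 / t
H_dr^2 = 4.6^2 = 21.16
cv = 0.82 * 21.16 / 130
cv = 0.13347 m^2/day


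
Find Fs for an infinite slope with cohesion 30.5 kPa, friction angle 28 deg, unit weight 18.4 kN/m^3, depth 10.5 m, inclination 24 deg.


Using Fs = c / (gamma*H*sin(beta)*cos(beta)) + tan(phi)/tan(beta)
Cohesion contribution = 30.5 / (18.4*10.5*sin(24)*cos(24))
Cohesion contribution = 0.424863
Friction contribution = tan(28)/tan(24) = 1.19424
Fs = 0.424863 + 1.19424
Fs = 1.619


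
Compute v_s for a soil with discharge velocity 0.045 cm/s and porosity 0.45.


Result: 0.1 cm/s

Derivation:
Using v_s = v_d / n
v_s = 0.045 / 0.45
v_s = 0.1 cm/s


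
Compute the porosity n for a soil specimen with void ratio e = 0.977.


Using the relation n = e / (1 + e)
n = 0.977 / (1 + 0.977)
n = 0.977 / 1.977
n = 0.4942


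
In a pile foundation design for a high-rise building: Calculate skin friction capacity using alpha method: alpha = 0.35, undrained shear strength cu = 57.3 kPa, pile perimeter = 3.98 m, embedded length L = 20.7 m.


Result: 1652.25 kN

Derivation:
Using Qs = alpha * cu * perimeter * L
Qs = 0.35 * 57.3 * 3.98 * 20.7
Qs = 1652.25 kN


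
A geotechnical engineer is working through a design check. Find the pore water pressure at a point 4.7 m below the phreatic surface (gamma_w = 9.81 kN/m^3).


Using u = gamma_w * h_w
u = 9.81 * 4.7
u = 46.11 kPa


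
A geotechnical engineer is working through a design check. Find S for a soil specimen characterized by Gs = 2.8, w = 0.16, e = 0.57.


Using S = Gs * w / e
S = 2.8 * 0.16 / 0.57
S = 0.786


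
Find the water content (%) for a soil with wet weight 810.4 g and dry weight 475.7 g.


Using w = (m_wet - m_dry) / m_dry * 100
m_wet - m_dry = 810.4 - 475.7 = 334.7 g
w = 334.7 / 475.7 * 100
w = 70.36 %


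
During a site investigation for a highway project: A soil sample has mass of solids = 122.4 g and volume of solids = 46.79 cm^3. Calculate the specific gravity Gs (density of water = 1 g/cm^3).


Result: 2.616

Derivation:
Using Gs = m_s / (V_s * rho_w)
Since rho_w = 1 g/cm^3:
Gs = 122.4 / 46.79
Gs = 2.616


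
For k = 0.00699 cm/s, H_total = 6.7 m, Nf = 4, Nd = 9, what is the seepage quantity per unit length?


Result: 0.0002081 m^3/s per m

Derivation:
Convert k to m/s for unit consistency with H:
k = 0.00699 cm/s = 0.00699 / 100 m/s = 6.99e-05 m/s
Using q = k * H * Nf / Nd
Nf / Nd = 4 / 9 = 0.4444
q = 6.99e-05 * 6.7 * 0.4444
q = 0.0002081 m^3/s per m


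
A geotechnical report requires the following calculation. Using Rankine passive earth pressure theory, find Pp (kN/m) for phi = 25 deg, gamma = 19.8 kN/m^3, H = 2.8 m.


Compute passive earth pressure coefficient:
Kp = tan^2(45 + phi/2) = tan^2(57.5) = 2.463913
Compute passive force:
Pp = 0.5 * Kp * gamma * H^2
Pp = 0.5 * 2.463913 * 19.8 * 2.8^2
Pp = 191.24 kN/m


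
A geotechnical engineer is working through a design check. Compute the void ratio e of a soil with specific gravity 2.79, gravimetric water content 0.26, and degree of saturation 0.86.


Using the relation e = Gs * w / S
e = 2.79 * 0.26 / 0.86
e = 0.8435


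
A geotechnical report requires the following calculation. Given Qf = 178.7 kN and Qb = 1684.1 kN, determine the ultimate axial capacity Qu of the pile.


Using Qu = Qf + Qb
Qu = 178.7 + 1684.1
Qu = 1862.8 kN


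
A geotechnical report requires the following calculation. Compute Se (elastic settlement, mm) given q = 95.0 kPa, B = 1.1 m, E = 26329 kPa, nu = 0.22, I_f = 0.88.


Using Se = q * B * (1 - nu^2) * I_f / E
1 - nu^2 = 1 - 0.22^2 = 0.9516
Se = 95.0 * 1.1 * 0.9516 * 0.88 / 26329
Se = 0.003324 m
Convert to mm: Se = 0.003324 * 1000 = 3.324 mm


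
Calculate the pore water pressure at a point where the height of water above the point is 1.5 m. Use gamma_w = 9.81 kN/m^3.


Using u = gamma_w * h_w
u = 9.81 * 1.5
u = 14.71 kPa


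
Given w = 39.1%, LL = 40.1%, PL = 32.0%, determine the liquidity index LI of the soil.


First compute the plasticity index:
PI = LL - PL = 40.1 - 32.0 = 8.1
Then compute the liquidity index:
LI = (w - PL) / PI
LI = (39.1 - 32.0) / 8.1
LI = 0.877


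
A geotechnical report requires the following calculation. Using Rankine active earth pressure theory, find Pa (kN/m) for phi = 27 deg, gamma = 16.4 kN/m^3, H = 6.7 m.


Compute active earth pressure coefficient:
Ka = tan^2(45 - phi/2) = tan^2(31.5) = 0.375525
Compute active force:
Pa = 0.5 * Ka * gamma * H^2
Pa = 0.5 * 0.375525 * 16.4 * 6.7^2
Pa = 138.23 kN/m


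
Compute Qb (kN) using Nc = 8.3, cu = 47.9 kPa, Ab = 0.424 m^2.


Using Qb = Nc * cu * Ab
Qb = 8.3 * 47.9 * 0.424
Qb = 168.57 kN


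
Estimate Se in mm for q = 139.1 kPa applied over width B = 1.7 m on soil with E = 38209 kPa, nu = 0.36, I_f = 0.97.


Using Se = q * B * (1 - nu^2) * I_f / E
1 - nu^2 = 1 - 0.36^2 = 0.8704
Se = 139.1 * 1.7 * 0.8704 * 0.97 / 38209
Se = 0.005225 m
Convert to mm: Se = 0.005225 * 1000 = 5.225 mm


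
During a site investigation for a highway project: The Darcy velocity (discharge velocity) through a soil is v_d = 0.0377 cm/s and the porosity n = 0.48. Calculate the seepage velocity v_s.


Using v_s = v_d / n
v_s = 0.0377 / 0.48
v_s = 0.07854 cm/s


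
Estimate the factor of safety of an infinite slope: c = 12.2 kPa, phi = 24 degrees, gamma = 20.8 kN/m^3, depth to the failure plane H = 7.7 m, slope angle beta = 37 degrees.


Using Fs = c / (gamma*H*sin(beta)*cos(beta)) + tan(phi)/tan(beta)
Cohesion contribution = 12.2 / (20.8*7.7*sin(37)*cos(37))
Cohesion contribution = 0.158487
Friction contribution = tan(24)/tan(37) = 0.590838
Fs = 0.158487 + 0.590838
Fs = 0.749


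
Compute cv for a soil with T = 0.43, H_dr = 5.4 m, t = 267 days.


Result: 0.04696 m^2/day

Derivation:
Using cv = T * H_dr^2 / t
H_dr^2 = 5.4^2 = 29.16
cv = 0.43 * 29.16 / 267
cv = 0.04696 m^2/day


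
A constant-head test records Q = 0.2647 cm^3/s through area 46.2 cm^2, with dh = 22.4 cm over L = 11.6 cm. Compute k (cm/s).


Compute hydraulic gradient:
i = dh / L = 22.4 / 11.6 = 1.93103
Then apply Darcy's law:
k = Q / (A * i)
k = 0.2647 / (46.2 * 1.93103)
k = 0.2647 / 89.2138
k = 0.002967 cm/s


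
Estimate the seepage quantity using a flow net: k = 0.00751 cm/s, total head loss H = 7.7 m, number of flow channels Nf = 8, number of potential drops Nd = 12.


Convert k to m/s for unit consistency with H:
k = 0.00751 cm/s = 0.00751 / 100 m/s = 7.51e-05 m/s
Using q = k * H * Nf / Nd
Nf / Nd = 8 / 12 = 0.6667
q = 7.51e-05 * 7.7 * 0.6667
q = 0.0003855 m^3/s per m


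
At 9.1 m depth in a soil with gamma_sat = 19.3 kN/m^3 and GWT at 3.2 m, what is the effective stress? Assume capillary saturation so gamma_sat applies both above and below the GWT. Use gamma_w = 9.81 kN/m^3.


Result: 117.75 kPa

Derivation:
Total stress = gamma_sat * depth
sigma = 19.3 * 9.1 = 175.63 kPa
Pore water pressure u = gamma_w * (depth - d_wt)
u = 9.81 * (9.1 - 3.2) = 57.879 kPa
Effective stress = sigma - u
sigma' = 175.63 - 57.879 = 117.75 kPa


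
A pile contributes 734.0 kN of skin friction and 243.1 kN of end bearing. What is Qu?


Result: 977.1 kN

Derivation:
Using Qu = Qf + Qb
Qu = 734.0 + 243.1
Qu = 977.1 kN


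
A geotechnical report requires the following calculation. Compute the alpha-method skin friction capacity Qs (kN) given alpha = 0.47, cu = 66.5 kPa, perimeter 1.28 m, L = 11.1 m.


Using Qs = alpha * cu * perimeter * L
Qs = 0.47 * 66.5 * 1.28 * 11.1
Qs = 444.07 kN


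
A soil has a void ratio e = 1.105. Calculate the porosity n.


Using the relation n = e / (1 + e)
n = 1.105 / (1 + 1.105)
n = 1.105 / 2.105
n = 0.5249


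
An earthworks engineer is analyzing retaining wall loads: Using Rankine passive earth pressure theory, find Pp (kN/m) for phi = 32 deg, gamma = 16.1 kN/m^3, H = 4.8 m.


Result: 603.64 kN/m

Derivation:
Compute passive earth pressure coefficient:
Kp = tan^2(45 + phi/2) = tan^2(61.0) = 3.254588
Compute passive force:
Pp = 0.5 * Kp * gamma * H^2
Pp = 0.5 * 3.254588 * 16.1 * 4.8^2
Pp = 603.64 kN/m


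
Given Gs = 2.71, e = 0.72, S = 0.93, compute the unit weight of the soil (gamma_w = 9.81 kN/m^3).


Using gamma = gamma_w * (Gs + S*e) / (1 + e)
Numerator: Gs + S*e = 2.71 + 0.93*0.72 = 3.3796
Denominator: 1 + e = 1 + 0.72 = 1.72
gamma = 9.81 * 3.3796 / 1.72
gamma = 19.276 kN/m^3


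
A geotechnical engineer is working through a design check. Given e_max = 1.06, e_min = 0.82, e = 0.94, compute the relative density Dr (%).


Using Dr = (e_max - e) / (e_max - e_min) * 100
e_max - e = 1.06 - 0.94 = 0.12
e_max - e_min = 1.06 - 0.82 = 0.24
Dr = 0.12 / 0.24 * 100
Dr = 50.0 %


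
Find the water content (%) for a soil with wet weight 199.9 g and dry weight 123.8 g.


Result: 61.47 %

Derivation:
Using w = (m_wet - m_dry) / m_dry * 100
m_wet - m_dry = 199.9 - 123.8 = 76.1 g
w = 76.1 / 123.8 * 100
w = 61.47 %


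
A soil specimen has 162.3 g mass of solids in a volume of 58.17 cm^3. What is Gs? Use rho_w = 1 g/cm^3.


Result: 2.79

Derivation:
Using Gs = m_s / (V_s * rho_w)
Since rho_w = 1 g/cm^3:
Gs = 162.3 / 58.17
Gs = 2.79


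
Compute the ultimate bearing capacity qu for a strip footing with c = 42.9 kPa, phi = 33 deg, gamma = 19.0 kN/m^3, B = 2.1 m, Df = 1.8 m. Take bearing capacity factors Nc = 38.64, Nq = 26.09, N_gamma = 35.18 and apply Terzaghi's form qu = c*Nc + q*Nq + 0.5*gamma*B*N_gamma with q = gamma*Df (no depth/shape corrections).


Compute qu = c*Nc + gamma*Df*Nq + 0.5*gamma*B*N_gamma
Term 1: 42.9 * 38.64 = 1657.656
Term 2: 19.0 * 1.8 * 26.09 = 892.278
Term 3: 0.5 * 19.0 * 2.1 * 35.18 = 701.841
qu = 1657.656 + 892.278 + 701.841
qu = 3251.78 kPa


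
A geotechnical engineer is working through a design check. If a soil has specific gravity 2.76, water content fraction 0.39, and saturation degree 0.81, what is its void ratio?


Using the relation e = Gs * w / S
e = 2.76 * 0.39 / 0.81
e = 1.3289


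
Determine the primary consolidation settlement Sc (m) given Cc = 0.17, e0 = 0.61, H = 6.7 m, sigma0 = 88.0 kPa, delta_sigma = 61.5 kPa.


Using Sc = Cc * H / (1 + e0) * log10((sigma0 + delta_sigma) / sigma0)
Stress ratio = (88.0 + 61.5) / 88.0 = 1.69886
log10(1.69886) = 0.230159
Cc * H / (1 + e0) = 0.17 * 6.7 / (1 + 0.61) = 0.707453
Sc = 0.707453 * 0.230159
Sc = 0.1628 m


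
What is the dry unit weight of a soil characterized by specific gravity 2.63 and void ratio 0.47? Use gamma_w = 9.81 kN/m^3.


Result: 17.551 kN/m^3

Derivation:
Using gamma_d = Gs * gamma_w / (1 + e)
gamma_d = 2.63 * 9.81 / (1 + 0.47)
gamma_d = 2.63 * 9.81 / 1.47
gamma_d = 17.551 kN/m^3


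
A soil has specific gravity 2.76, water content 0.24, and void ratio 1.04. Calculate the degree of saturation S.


Result: 0.6369

Derivation:
Using S = Gs * w / e
S = 2.76 * 0.24 / 1.04
S = 0.6369


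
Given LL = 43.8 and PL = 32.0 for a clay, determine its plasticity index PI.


Using PI = LL - PL
PI = 43.8 - 32.0
PI = 11.8


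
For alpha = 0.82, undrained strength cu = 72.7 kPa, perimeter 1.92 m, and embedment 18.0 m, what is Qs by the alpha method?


Using Qs = alpha * cu * perimeter * L
Qs = 0.82 * 72.7 * 1.92 * 18.0
Qs = 2060.26 kN


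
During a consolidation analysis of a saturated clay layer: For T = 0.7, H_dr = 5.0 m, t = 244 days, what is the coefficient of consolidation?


Result: 0.07172 m^2/day

Derivation:
Using cv = T * H_dr^2 / t
H_dr^2 = 5.0^2 = 25.0
cv = 0.7 * 25.0 / 244
cv = 0.07172 m^2/day


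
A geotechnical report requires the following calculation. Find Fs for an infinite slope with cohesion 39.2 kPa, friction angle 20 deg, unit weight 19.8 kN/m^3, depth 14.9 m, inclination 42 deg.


Using Fs = c / (gamma*H*sin(beta)*cos(beta)) + tan(phi)/tan(beta)
Cohesion contribution = 39.2 / (19.8*14.9*sin(42)*cos(42))
Cohesion contribution = 0.267208
Friction contribution = tan(20)/tan(42) = 0.40423
Fs = 0.267208 + 0.40423
Fs = 0.671


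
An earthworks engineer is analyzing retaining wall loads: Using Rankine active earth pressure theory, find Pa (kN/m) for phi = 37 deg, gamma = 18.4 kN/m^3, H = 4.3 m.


Result: 42.29 kN/m

Derivation:
Compute active earth pressure coefficient:
Ka = tan^2(45 - phi/2) = tan^2(26.5) = 0.248584
Compute active force:
Pa = 0.5 * Ka * gamma * H^2
Pa = 0.5 * 0.248584 * 18.4 * 4.3^2
Pa = 42.29 kN/m


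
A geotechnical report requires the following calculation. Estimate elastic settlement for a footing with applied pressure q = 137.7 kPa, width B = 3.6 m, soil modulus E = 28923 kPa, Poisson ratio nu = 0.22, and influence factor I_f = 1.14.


Using Se = q * B * (1 - nu^2) * I_f / E
1 - nu^2 = 1 - 0.22^2 = 0.9516
Se = 137.7 * 3.6 * 0.9516 * 1.14 / 28923
Se = 0.018593 m
Convert to mm: Se = 0.018593 * 1000 = 18.593 mm


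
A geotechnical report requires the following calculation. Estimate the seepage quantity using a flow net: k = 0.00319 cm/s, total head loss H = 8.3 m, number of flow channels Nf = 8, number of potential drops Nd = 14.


Convert k to m/s for unit consistency with H:
k = 0.00319 cm/s = 0.00319 / 100 m/s = 3.19e-05 m/s
Using q = k * H * Nf / Nd
Nf / Nd = 8 / 14 = 0.5714
q = 3.19e-05 * 8.3 * 0.5714
q = 0.0001513 m^3/s per m


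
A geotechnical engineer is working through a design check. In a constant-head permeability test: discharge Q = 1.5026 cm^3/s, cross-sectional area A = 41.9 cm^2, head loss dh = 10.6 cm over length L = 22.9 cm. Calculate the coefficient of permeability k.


Compute hydraulic gradient:
i = dh / L = 10.6 / 22.9 = 0.462882
Then apply Darcy's law:
k = Q / (A * i)
k = 1.5026 / (41.9 * 0.462882)
k = 1.5026 / 19.3948
k = 0.077475 cm/s


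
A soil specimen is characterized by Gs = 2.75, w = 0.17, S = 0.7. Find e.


Result: 0.6679

Derivation:
Using the relation e = Gs * w / S
e = 2.75 * 0.17 / 0.7
e = 0.6679


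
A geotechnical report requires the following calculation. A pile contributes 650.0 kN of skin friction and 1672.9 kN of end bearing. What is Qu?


Result: 2322.9 kN

Derivation:
Using Qu = Qf + Qb
Qu = 650.0 + 1672.9
Qu = 2322.9 kN


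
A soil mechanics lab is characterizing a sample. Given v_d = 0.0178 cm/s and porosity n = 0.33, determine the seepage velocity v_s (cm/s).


Using v_s = v_d / n
v_s = 0.0178 / 0.33
v_s = 0.05394 cm/s


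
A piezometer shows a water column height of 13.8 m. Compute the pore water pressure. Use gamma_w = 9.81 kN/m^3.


Result: 135.38 kPa

Derivation:
Using u = gamma_w * h_w
u = 9.81 * 13.8
u = 135.38 kPa


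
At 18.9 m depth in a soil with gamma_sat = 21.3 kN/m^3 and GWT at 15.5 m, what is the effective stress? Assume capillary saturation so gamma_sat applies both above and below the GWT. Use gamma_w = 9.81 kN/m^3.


Total stress = gamma_sat * depth
sigma = 21.3 * 18.9 = 402.57 kPa
Pore water pressure u = gamma_w * (depth - d_wt)
u = 9.81 * (18.9 - 15.5) = 33.354 kPa
Effective stress = sigma - u
sigma' = 402.57 - 33.354 = 369.22 kPa


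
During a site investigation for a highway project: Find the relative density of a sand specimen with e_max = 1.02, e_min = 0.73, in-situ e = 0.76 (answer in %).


Result: 89.66 %

Derivation:
Using Dr = (e_max - e) / (e_max - e_min) * 100
e_max - e = 1.02 - 0.76 = 0.26
e_max - e_min = 1.02 - 0.73 = 0.29
Dr = 0.26 / 0.29 * 100
Dr = 89.66 %


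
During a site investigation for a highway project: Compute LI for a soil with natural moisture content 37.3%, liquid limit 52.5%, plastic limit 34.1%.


First compute the plasticity index:
PI = LL - PL = 52.5 - 34.1 = 18.4
Then compute the liquidity index:
LI = (w - PL) / PI
LI = (37.3 - 34.1) / 18.4
LI = 0.174


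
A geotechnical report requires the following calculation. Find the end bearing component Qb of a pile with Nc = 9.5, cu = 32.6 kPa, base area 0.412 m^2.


Result: 127.6 kN

Derivation:
Using Qb = Nc * cu * Ab
Qb = 9.5 * 32.6 * 0.412
Qb = 127.6 kN


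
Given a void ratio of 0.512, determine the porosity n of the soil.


Result: 0.3386

Derivation:
Using the relation n = e / (1 + e)
n = 0.512 / (1 + 0.512)
n = 0.512 / 1.512
n = 0.3386


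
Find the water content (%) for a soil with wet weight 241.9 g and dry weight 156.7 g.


Result: 54.37 %

Derivation:
Using w = (m_wet - m_dry) / m_dry * 100
m_wet - m_dry = 241.9 - 156.7 = 85.2 g
w = 85.2 / 156.7 * 100
w = 54.37 %


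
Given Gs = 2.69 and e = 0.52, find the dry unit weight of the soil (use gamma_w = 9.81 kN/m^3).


Using gamma_d = Gs * gamma_w / (1 + e)
gamma_d = 2.69 * 9.81 / (1 + 0.52)
gamma_d = 2.69 * 9.81 / 1.52
gamma_d = 17.361 kN/m^3


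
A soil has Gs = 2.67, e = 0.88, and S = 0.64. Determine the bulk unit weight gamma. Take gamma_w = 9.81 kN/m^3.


Using gamma = gamma_w * (Gs + S*e) / (1 + e)
Numerator: Gs + S*e = 2.67 + 0.64*0.88 = 3.2332
Denominator: 1 + e = 1 + 0.88 = 1.88
gamma = 9.81 * 3.2332 / 1.88
gamma = 16.871 kN/m^3


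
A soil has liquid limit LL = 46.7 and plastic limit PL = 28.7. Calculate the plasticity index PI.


Result: 18.0

Derivation:
Using PI = LL - PL
PI = 46.7 - 28.7
PI = 18.0


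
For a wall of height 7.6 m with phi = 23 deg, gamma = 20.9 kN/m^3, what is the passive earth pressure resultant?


Result: 1377.77 kN/m

Derivation:
Compute passive earth pressure coefficient:
Kp = tan^2(45 + phi/2) = tan^2(56.5) = 2.282623
Compute passive force:
Pp = 0.5 * Kp * gamma * H^2
Pp = 0.5 * 2.282623 * 20.9 * 7.6^2
Pp = 1377.77 kN/m


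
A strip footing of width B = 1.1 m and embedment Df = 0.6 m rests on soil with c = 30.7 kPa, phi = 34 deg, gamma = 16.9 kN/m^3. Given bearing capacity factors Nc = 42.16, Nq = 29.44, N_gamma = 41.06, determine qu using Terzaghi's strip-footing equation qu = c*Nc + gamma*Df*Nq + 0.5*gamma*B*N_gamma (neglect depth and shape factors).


Compute qu = c*Nc + gamma*Df*Nq + 0.5*gamma*B*N_gamma
Term 1: 30.7 * 42.16 = 1294.312
Term 2: 16.9 * 0.6 * 29.44 = 298.5216
Term 3: 0.5 * 16.9 * 1.1 * 41.06 = 381.6527
qu = 1294.312 + 298.5216 + 381.6527
qu = 1974.49 kPa


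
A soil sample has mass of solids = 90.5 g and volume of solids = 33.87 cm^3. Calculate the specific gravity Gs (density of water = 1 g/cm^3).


Using Gs = m_s / (V_s * rho_w)
Since rho_w = 1 g/cm^3:
Gs = 90.5 / 33.87
Gs = 2.672


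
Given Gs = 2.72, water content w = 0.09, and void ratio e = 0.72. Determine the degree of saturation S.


Result: 0.34

Derivation:
Using S = Gs * w / e
S = 2.72 * 0.09 / 0.72
S = 0.34


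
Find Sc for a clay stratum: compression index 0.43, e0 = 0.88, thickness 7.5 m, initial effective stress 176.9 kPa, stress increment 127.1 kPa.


Using Sc = Cc * H / (1 + e0) * log10((sigma0 + delta_sigma) / sigma0)
Stress ratio = (176.9 + 127.1) / 176.9 = 1.71849
log10(1.71849) = 0.235146
Cc * H / (1 + e0) = 0.43 * 7.5 / (1 + 0.88) = 1.71543
Sc = 1.71543 * 0.235146
Sc = 0.4034 m


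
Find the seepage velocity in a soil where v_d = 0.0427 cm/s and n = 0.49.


Using v_s = v_d / n
v_s = 0.0427 / 0.49
v_s = 0.08714 cm/s


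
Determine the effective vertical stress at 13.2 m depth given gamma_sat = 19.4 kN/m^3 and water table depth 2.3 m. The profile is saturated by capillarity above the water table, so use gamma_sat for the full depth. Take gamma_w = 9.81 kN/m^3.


Result: 149.15 kPa

Derivation:
Total stress = gamma_sat * depth
sigma = 19.4 * 13.2 = 256.08 kPa
Pore water pressure u = gamma_w * (depth - d_wt)
u = 9.81 * (13.2 - 2.3) = 106.929 kPa
Effective stress = sigma - u
sigma' = 256.08 - 106.929 = 149.15 kPa


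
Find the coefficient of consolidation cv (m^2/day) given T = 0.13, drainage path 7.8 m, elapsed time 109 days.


Using cv = T * H_dr^2 / t
H_dr^2 = 7.8^2 = 60.84
cv = 0.13 * 60.84 / 109
cv = 0.07256 m^2/day


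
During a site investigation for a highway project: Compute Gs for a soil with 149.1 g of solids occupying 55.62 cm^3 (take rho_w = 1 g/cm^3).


Result: 2.681

Derivation:
Using Gs = m_s / (V_s * rho_w)
Since rho_w = 1 g/cm^3:
Gs = 149.1 / 55.62
Gs = 2.681


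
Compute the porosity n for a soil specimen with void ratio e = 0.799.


Result: 0.4441

Derivation:
Using the relation n = e / (1 + e)
n = 0.799 / (1 + 0.799)
n = 0.799 / 1.799
n = 0.4441


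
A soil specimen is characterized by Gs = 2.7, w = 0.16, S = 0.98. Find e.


Result: 0.4408

Derivation:
Using the relation e = Gs * w / S
e = 2.7 * 0.16 / 0.98
e = 0.4408


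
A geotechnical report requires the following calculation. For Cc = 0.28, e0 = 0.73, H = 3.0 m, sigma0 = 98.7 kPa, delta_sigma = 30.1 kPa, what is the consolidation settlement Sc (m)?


Result: 0.0561 m

Derivation:
Using Sc = Cc * H / (1 + e0) * log10((sigma0 + delta_sigma) / sigma0)
Stress ratio = (98.7 + 30.1) / 98.7 = 1.30496
log10(1.30496) = 0.115599
Cc * H / (1 + e0) = 0.28 * 3.0 / (1 + 0.73) = 0.485549
Sc = 0.485549 * 0.115599
Sc = 0.0561 m


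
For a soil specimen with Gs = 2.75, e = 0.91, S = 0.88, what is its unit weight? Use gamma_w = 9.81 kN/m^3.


Result: 18.237 kN/m^3

Derivation:
Using gamma = gamma_w * (Gs + S*e) / (1 + e)
Numerator: Gs + S*e = 2.75 + 0.88*0.91 = 3.5508
Denominator: 1 + e = 1 + 0.91 = 1.91
gamma = 9.81 * 3.5508 / 1.91
gamma = 18.237 kN/m^3


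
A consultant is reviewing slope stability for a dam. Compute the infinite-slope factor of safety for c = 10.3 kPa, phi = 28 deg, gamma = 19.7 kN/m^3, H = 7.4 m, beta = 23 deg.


Using Fs = c / (gamma*H*sin(beta)*cos(beta)) + tan(phi)/tan(beta)
Cohesion contribution = 10.3 / (19.7*7.4*sin(23)*cos(23))
Cohesion contribution = 0.196442
Friction contribution = tan(28)/tan(23) = 1.25263
Fs = 0.196442 + 1.25263
Fs = 1.449


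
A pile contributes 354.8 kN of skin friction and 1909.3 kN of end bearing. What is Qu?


Using Qu = Qf + Qb
Qu = 354.8 + 1909.3
Qu = 2264.1 kN


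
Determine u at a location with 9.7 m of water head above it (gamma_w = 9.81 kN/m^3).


Result: 95.16 kPa

Derivation:
Using u = gamma_w * h_w
u = 9.81 * 9.7
u = 95.16 kPa


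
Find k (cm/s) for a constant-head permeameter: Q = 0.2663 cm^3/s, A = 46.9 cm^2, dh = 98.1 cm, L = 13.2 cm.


Result: 0.000764 cm/s

Derivation:
Compute hydraulic gradient:
i = dh / L = 98.1 / 13.2 = 7.43182
Then apply Darcy's law:
k = Q / (A * i)
k = 0.2663 / (46.9 * 7.43182)
k = 0.2663 / 348.552
k = 0.000764 cm/s


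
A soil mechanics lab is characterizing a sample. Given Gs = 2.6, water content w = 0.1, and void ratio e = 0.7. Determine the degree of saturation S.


Using S = Gs * w / e
S = 2.6 * 0.1 / 0.7
S = 0.3714


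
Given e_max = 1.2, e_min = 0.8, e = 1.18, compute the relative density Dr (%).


Result: 5.0 %

Derivation:
Using Dr = (e_max - e) / (e_max - e_min) * 100
e_max - e = 1.2 - 1.18 = 0.02
e_max - e_min = 1.2 - 0.8 = 0.4
Dr = 0.02 / 0.4 * 100
Dr = 5.0 %
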